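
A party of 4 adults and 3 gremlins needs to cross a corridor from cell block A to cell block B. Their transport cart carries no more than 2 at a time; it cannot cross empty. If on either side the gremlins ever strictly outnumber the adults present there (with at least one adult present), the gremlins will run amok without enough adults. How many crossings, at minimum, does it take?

Counting alone: each trip to cell block B takes at most 2 across and each return brings at least 1 back, so after t trips out (and t−1 returns) at most 2t − (t−1) of the 7 are across; that first reaches 7 at t = 6, so at least 11 crossings are needed.
The plan below uses exactly 11 crossings, so it is optimal:
1. 2 gremlins → cell block B.  (cell block A: 4A 1G; cell block B: 0A 2G)
2. 1 gremlin ← cell block A.  (cell block A: 4A 2G; cell block B: 0A 1G)
3. 2 gremlins → cell block B.  (cell block A: 4A 0G; cell block B: 0A 3G)
4. 1 gremlin ← cell block A.  (cell block A: 4A 1G; cell block B: 0A 2G)
5. 2 adults → cell block B.  (cell block A: 2A 1G; cell block B: 2A 2G)
6. 1 gremlin ← cell block A.  (cell block A: 2A 2G; cell block B: 2A 1G)
7. 1 adult and 1 gremlin → cell block B.  (cell block A: 1A 1G; cell block B: 3A 2G)
8. 1 adult ← cell block A.  (cell block A: 2A 1G; cell block B: 2A 2G)
9. 1 adult and 1 gremlin → cell block B.  (cell block A: 1A 0G; cell block B: 3A 3G)
10. 1 gremlin ← cell block A.  (cell block A: 1A 1G; cell block B: 3A 2G)
11. 1 adult and 1 gremlin → cell block B.  (cell block A: 0A 0G; cell block B: 4A 3G)

11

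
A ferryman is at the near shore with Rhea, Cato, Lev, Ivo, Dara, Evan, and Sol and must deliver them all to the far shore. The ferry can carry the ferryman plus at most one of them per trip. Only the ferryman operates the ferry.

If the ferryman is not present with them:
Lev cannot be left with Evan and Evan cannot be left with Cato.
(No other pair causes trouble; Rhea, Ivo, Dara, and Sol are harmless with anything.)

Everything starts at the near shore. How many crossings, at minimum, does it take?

Counting alone: the ferryman can take at most 1 across per trip to the far shore, so moving all 7 needs at least 7 loaded trips out, with a return between consecutive ones — at least 13 crossings.
The safety rule pushes this higher. Following every safe sequence of crossings, the most of the 7 that can be at the far shore as the ferry arrives there on crossing 13 is 6 — never all 7.
So no plan with fewer than 15 crossings exists, and this one achieves 15:
1. Ferryman goes to the far shore with Evan.
2. Ferryman goes back to the near shore alone.
3. Ferryman goes to the far shore with Rhea.
4. Ferryman goes back to the near shore alone.
5. Ferryman goes to the far shore with Cato.
6. Ferryman goes back to the near shore with Evan.
7. Ferryman goes to the far shore with Lev.
8. Ferryman goes back to the near shore alone.
9. Ferryman goes to the far shore with Ivo.
10. Ferryman goes back to the near shore alone.
11. Ferryman goes to the far shore with Dara.
12. Ferryman goes back to the near shore alone.
13. Ferryman goes to the far shore with Sol.
14. Ferryman goes back to the near shore alone.
15. Ferryman goes to the far shore with Evan.

15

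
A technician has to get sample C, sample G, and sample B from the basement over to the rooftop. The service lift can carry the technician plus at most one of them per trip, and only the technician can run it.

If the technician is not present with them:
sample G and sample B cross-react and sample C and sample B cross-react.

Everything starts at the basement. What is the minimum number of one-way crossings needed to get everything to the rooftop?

Counting alone: the technician can take at most 1 across per trip to the rooftop, so moving all 3 needs at least 3 loaded trips out, with a return between consecutive ones — at least 5 crossings.
The safety rule pushes this higher. Following every safe sequence of crossings, the most of the 3 that can be at the rooftop as the service lift arrives there on crossing 5 is 2 — never all 3.
So no plan with fewer than 7 crossings exists, and this one achieves 7:
1. Technician goes to the rooftop with sample B.
2. Technician goes back to the basement alone.
3. Technician goes to the rooftop with sample C.
4. Technician goes back to the basement with sample B.
5. Technician goes to the rooftop with sample G.
6. Technician goes back to the basement alone.
7. Technician goes to the rooftop with sample B.

7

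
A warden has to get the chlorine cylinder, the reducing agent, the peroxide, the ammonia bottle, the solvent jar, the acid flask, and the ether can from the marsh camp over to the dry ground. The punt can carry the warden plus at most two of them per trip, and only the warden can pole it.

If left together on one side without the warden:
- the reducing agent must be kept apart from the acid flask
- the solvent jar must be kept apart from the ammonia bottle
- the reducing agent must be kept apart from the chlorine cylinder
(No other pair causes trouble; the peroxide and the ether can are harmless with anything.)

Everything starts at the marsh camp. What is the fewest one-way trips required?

Counting alone: the warden can take at most 2 across per trip to the dry ground, so moving all 7 needs at least 4 loaded trips out, with a return between consecutive ones — at least 7 crossings.
The plan below uses exactly 7 crossings, so it is optimal:
1. Warden goes to the dry ground with the ammonia bottle and the reducing agent.  [the marsh camp: the acid flask, the chlorine cylinder, the ether can, the peroxide, the solvent jar | the dry ground: the ammonia bottle, the reducing agent]
2. Warden goes back to the marsh camp alone.  [the marsh camp: the acid flask, the chlorine cylinder, the ether can, the peroxide, the solvent jar | the dry ground: the ammonia bottle, the reducing agent]
3. Warden goes to the dry ground with the chlorine cylinder and the peroxide.  [the marsh camp: the acid flask, the ether can, the solvent jar | the dry ground: the ammonia bottle, the chlorine cylinder, the peroxide, the reducing agent]
4. Warden goes back to the marsh camp with the reducing agent.  [the marsh camp: the acid flask, the ether can, the reducing agent, the solvent jar | the dry ground: the ammonia bottle, the chlorine cylinder, the peroxide]
5. Warden goes to the dry ground with the acid flask and the ether can.  [the marsh camp: the reducing agent, the solvent jar | the dry ground: the acid flask, the ammonia bottle, the chlorine cylinder, the ether can, the peroxide]
6. Warden goes back to the marsh camp alone.  [the marsh camp: the reducing agent, the solvent jar | the dry ground: the acid flask, the ammonia bottle, the chlorine cylinder, the ether can, the peroxide]
7. Warden goes to the dry ground with the reducing agent and the solvent jar.  [the marsh camp: — | the dry ground: the acid flask, the ammonia bottle, the chlorine cylinder, the ether can, the peroxide, the reducing agent, the solvent jar]

7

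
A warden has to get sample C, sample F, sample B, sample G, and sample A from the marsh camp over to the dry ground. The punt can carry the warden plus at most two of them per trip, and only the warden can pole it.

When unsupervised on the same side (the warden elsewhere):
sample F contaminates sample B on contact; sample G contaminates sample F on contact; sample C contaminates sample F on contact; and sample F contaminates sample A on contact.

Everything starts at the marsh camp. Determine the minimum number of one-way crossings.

7

Counting alone: the warden can take at most 2 across per trip to the dry ground, so moving all 5 needs at least 3 loaded trips out, with a return between consecutive ones — at least 5 crossings.
The safety rule pushes this higher. Following every safe sequence of crossings, the most of the 5 that can be at the dry ground as the punt arrives there on crossing 5 is 4 — never all 5.
So no plan with fewer than 7 crossings exists, and this one achieves 7:
1. Warden goes to the dry ground with sample F.  [the marsh camp: sample A, sample B, sample C, sample G | the dry ground: sample F]
2. Warden goes back to the marsh camp alone.  [the marsh camp: sample A, sample B, sample C, sample G | the dry ground: sample F]
3. Warden goes to the dry ground with sample B and sample C.  [the marsh camp: sample A, sample G | the dry ground: sample B, sample C, sample F]
4. Warden goes back to the marsh camp with sample F.  [the marsh camp: sample A, sample F, sample G | the dry ground: sample B, sample C]
5. Warden goes to the dry ground with sample F and sample G.  [the marsh camp: sample A | the dry ground: sample B, sample C, sample F, sample G]
6. Warden goes back to the marsh camp with sample F.  [the marsh camp: sample A, sample F | the dry ground: sample B, sample C, sample G]
7. Warden goes to the dry ground with sample A and sample F.  [the marsh camp: — | the dry ground: sample A, sample B, sample C, sample F, sample G]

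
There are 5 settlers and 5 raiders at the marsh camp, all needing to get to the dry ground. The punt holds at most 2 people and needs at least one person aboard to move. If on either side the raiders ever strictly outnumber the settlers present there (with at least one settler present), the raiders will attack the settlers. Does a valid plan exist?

No

Following every safe sequence of crossings from the start, the most of the 10 that can be at the dry ground as the punt arrives there on crossings 1, 3, 5, 7 is 2, 3, 4, 5 respectively; the best ever achieved is 5 of 10.
From crossing 9 on, no configuration arises that was not already reachable earlier: only 13 distinct safe configurations (who is on which side, and where the punt is) can ever be reached, none of them has everyone across, and every continuation just revisits them. They are: 0 settlers + 0 raiders across (punt back at the start); 0 settlers + 1 raider across (punt there); 0 settlers + 1 raider across (punt back at the start); 0 settlers + 2 raiders across (punt there); 0 settlers + 2 raiders across (punt back at the start); 0 settlers + 3 raiders across (punt there); 0 settlers + 3 raiders across (punt back at the start); 0 settlers + 4 raiders across (punt there); 0 settlers + 4 raiders across (punt back at the start); 0 settlers + 5 raiders across (punt there); 1 settler + 1 raider across (punt there); 1 settler + 1 raider across (punt back at the start); 2 settlers + 2 raiders across (punt there). So no valid plan exists.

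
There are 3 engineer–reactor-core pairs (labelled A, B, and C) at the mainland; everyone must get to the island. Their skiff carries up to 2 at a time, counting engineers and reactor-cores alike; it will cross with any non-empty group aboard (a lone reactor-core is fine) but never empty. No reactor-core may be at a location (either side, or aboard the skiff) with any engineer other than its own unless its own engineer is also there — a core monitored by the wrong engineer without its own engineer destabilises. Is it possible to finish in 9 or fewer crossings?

Counting alone: each trip to the island takes at most 2 across and each return brings at least 1 back, so after t trips out (and t−1 returns) at most 2t − (t−1) of the 6 are across; that first reaches 6 at t = 5, so at least 9 crossings are needed.
The safety rule pushes this higher. Following every safe sequence of crossings, the most of the 6 that can be at the island as the skiff arrives there on crossing 9 is 5 — never all 6.
So the move cannot be finished within 9 crossings. (The shortest complete plan takes 11:)
1. engineer A and reactor-core A cross → the island.
2. engineer A crosses ← the mainland.
3. reactor-core B and reactor-core C cross → the island.
4. reactor-core A crosses ← the mainland.
5. engineer B and engineer C cross → the island.
6. engineer B and reactor-core B cross ← the mainland.
7. engineer A and engineer B cross → the island.
8. reactor-core C crosses ← the mainland.
9. reactor-core A and reactor-core B cross → the island.
10. engineer C crosses ← the mainland.
11. engineer C and reactor-core C cross → the island.

No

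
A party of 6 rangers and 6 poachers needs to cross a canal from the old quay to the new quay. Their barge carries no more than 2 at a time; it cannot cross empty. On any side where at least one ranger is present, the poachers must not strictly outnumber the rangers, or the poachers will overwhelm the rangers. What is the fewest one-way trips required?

Following every safe sequence of crossings from the start, the most of the 12 that can be at the new quay as the barge arrives there on crossings 1, 3, 5, 7, 9 is 2, 3, 4, 5, 6 respectively; the best ever achieved is 6 of 12.
From crossing 11 on, no configuration arises that was not already reachable earlier: only 15 distinct safe configurations (who is on which side, and where the barge is) can ever be reached, none of them has everyone across, and every continuation just revisits them. They are: 0 rangers + 0 poachers across (barge back at the start); 0 rangers + 1 poacher across (barge there); 0 rangers + 1 poacher across (barge back at the start); 0 rangers + 2 poachers across (barge there); 0 rangers + 2 poachers across (barge back at the start); 0 rangers + 3 poachers across (barge there); 0 rangers + 3 poachers across (barge back at the start); 0 rangers + 4 poachers across (barge there); 0 rangers + 4 poachers across (barge back at the start); 0 rangers + 5 poachers across (barge there); 0 rangers + 5 poachers across (barge back at the start); 0 rangers + 6 poachers across (barge there); 1 ranger + 1 poacher across (barge there); 1 ranger + 1 poacher across (barge back at the start); 2 rangers + 2 poachers across (barge there). So no valid plan exists.

impossible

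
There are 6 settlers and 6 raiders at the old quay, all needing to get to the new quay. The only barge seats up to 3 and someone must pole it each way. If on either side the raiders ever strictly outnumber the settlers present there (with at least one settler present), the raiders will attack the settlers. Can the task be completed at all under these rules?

Following every safe sequence of crossings from the start, the most of the 12 that can be at the new quay as the barge arrives there on crossings 1, 3, 5 is 3, 5, 6 respectively; the best ever achieved is 6 of 12.
From crossing 7 on, no configuration arises that was not already reachable earlier: only 17 distinct safe configurations (who is on which side, and where the barge is) can ever be reached, none of them has everyone across, and every continuation just revisits them. They are: 0 settlers + 0 raiders across (barge back at the start); 0 settlers + 1 raider across (barge there); 0 settlers + 1 raider across (barge back at the start); 0 settlers + 2 raiders across (barge there); 0 settlers + 2 raiders across (barge back at the start); 0 settlers + 3 raiders across (barge there); 0 settlers + 3 raiders across (barge back at the start); 0 settlers + 4 raiders across (barge there); 0 settlers + 4 raiders across (barge back at the start); 0 settlers + 5 raiders across (barge there); 0 settlers + 5 raiders across (barge back at the start); 0 settlers + 6 raiders across (barge there); 1 settler + 1 raider across (barge there); 1 settler + 1 raider across (barge back at the start); 2 settlers + 2 raiders across (barge there); 2 settlers + 2 raiders across (barge back at the start); 3 settlers + 3 raiders across (barge there). So no valid plan exists.

No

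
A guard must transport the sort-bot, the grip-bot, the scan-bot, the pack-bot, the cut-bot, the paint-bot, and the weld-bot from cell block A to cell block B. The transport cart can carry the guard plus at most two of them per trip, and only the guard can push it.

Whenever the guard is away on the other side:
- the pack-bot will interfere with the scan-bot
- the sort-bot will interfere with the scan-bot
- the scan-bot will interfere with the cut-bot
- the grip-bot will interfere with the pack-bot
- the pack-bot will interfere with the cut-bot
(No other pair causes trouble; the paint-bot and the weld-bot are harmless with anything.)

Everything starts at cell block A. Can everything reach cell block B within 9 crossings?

No

Counting alone: the guard can take at most 2 across per trip to cell block B, so moving all 7 needs at least 4 loaded trips out, with a return between consecutive ones — at least 7 crossings.
The safety rule pushes this higher. Following every safe sequence of crossings, the most of the 7 that can be at cell block B as the transport cart arrives there on crossings 7, 9 is 5, 6 respectively — never all 7.
So the move cannot be finished within 9 crossings. (The shortest complete plan takes 11:)
1. Guard goes to cell block B with the pack-bot and the scan-bot.
2. Guard goes back to cell block A with the scan-bot.
3. Guard goes to cell block B with the scan-bot and the sort-bot.
4. Guard goes back to cell block A with the scan-bot.
5. Guard goes to cell block B with the cut-bot and the grip-bot.
6. Guard goes back to cell block A with the pack-bot.
7. Guard goes to cell block B with the paint-bot and the scan-bot.
8. Guard goes back to cell block A with the scan-bot.
9. Guard goes to cell block B with the scan-bot and the weld-bot.
10. Guard goes back to cell block A with the scan-bot.
11. Guard goes to cell block B with the pack-bot and the scan-bot.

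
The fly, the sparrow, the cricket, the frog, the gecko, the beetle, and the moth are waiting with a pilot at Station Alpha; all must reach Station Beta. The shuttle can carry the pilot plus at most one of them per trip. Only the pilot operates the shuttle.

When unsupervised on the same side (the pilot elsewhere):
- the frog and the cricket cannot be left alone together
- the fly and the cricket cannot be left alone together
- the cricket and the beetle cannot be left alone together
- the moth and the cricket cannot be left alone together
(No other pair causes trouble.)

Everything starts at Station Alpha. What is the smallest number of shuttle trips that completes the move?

Following every safe sequence of crossings from the start, the most of the 7 that can be at Station Beta as the shuttle arrives there on crossings 1, 3, 5, 7 is 1, 2, 3, 4 respectively; the best ever achieved is 4 of 7.
From crossing 9 on, no configuration arises that was not already reachable earlier: only 44 distinct safe configurations (who is on which side, and where the shuttle is) can ever be reached, none of them has everyone across, and every continuation just revisits them. So no valid plan exists.

impossible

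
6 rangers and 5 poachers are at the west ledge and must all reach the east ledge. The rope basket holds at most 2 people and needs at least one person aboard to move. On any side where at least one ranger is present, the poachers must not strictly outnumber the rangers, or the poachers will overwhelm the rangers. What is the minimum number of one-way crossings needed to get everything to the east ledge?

19

Counting alone: each trip to the east ledge takes at most 2 across and each return brings at least 1 back, so after t trips out (and t−1 returns) at most 2t − (t−1) of the 11 are across; that first reaches 11 at t = 10, so at least 19 crossings are needed.
The plan below uses exactly 19 crossings, so it is optimal:
1. 2 poachers → the east ledge.  (the west ledge: 6R 3P; the east ledge: 0R 2P)
2. 1 poacher ← the west ledge.  (the west ledge: 6R 4P; the east ledge: 0R 1P)
3. 2 poachers → the east ledge.  (the west ledge: 6R 2P; the east ledge: 0R 3P)
4. 1 poacher ← the west ledge.  (the west ledge: 6R 3P; the east ledge: 0R 2P)
5. 2 rangers → the east ledge.  (the west ledge: 4R 3P; the east ledge: 2R 2P)
6. 1 poacher ← the west ledge.  (the west ledge: 4R 4P; the east ledge: 2R 1P)
7. 1 ranger and 1 poacher → the east ledge.  (the west ledge: 3R 3P; the east ledge: 3R 2P)
8. 1 ranger ← the west ledge.  (the west ledge: 4R 3P; the east ledge: 2R 2P)
9. 1 ranger and 1 poacher → the east ledge.  (the west ledge: 3R 2P; the east ledge: 3R 3P)
10. 1 poacher ← the west ledge.  (the west ledge: 3R 3P; the east ledge: 3R 2P)
11. 1 ranger and 1 poacher → the east ledge.  (the west ledge: 2R 2P; the east ledge: 4R 3P)
12. 1 ranger ← the west ledge.  (the west ledge: 3R 2P; the east ledge: 3R 3P)
13. 1 ranger and 1 poacher → the east ledge.  (the west ledge: 2R 1P; the east ledge: 4R 4P)
14. 1 poacher ← the west ledge.  (the west ledge: 2R 2P; the east ledge: 4R 3P)
15. 1 ranger and 1 poacher → the east ledge.  (the west ledge: 1R 1P; the east ledge: 5R 4P)
16. 1 ranger ← the west ledge.  (the west ledge: 2R 1P; the east ledge: 4R 4P)
17. 1 ranger and 1 poacher → the east ledge.  (the west ledge: 1R 0P; the east ledge: 5R 5P)
18. 1 poacher ← the west ledge.  (the west ledge: 1R 1P; the east ledge: 5R 4P)
19. 1 ranger and 1 poacher → the east ledge.  (the west ledge: 0R 0P; the east ledge: 6R 5P)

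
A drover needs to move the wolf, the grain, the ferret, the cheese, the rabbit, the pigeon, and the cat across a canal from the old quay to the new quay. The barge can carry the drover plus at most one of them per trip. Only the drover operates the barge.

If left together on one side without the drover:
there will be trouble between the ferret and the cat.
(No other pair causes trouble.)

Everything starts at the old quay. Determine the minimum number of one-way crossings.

Counting alone: the drover can take at most 1 across per trip to the new quay, so moving all 7 needs at least 7 loaded trips out, with a return between consecutive ones — at least 13 crossings.
The plan below uses exactly 13 crossings, so it is optimal:
1. Drover goes to the new quay with the ferret.  [the old quay: the cat, the cheese, the grain, the pigeon, the rabbit, the wolf | the new quay: the ferret]
2. Drover goes back to the old quay alone.  [the old quay: the cat, the cheese, the grain, the pigeon, the rabbit, the wolf | the new quay: the ferret]
3. Drover goes to the new quay with the wolf.  [the old quay: the cat, the cheese, the grain, the pigeon, the rabbit | the new quay: the ferret, the wolf]
4. Drover goes back to the old quay alone.  [the old quay: the cat, the cheese, the grain, the pigeon, the rabbit | the new quay: the ferret, the wolf]
5. Drover goes to the new quay with the grain.  [the old quay: the cat, the cheese, the pigeon, the rabbit | the new quay: the ferret, the grain, the wolf]
6. Drover goes back to the old quay alone.  [the old quay: the cat, the cheese, the pigeon, the rabbit | the new quay: the ferret, the grain, the wolf]
7. Drover goes to the new quay with the cheese.  [the old quay: the cat, the pigeon, the rabbit | the new quay: the cheese, the ferret, the grain, the wolf]
8. Drover goes back to the old quay alone.  [the old quay: the cat, the pigeon, the rabbit | the new quay: the cheese, the ferret, the grain, the wolf]
9. Drover goes to the new quay with the rabbit.  [the old quay: the cat, the pigeon | the new quay: the cheese, the ferret, the grain, the rabbit, the wolf]
10. Drover goes back to the old quay alone.  [the old quay: the cat, the pigeon | the new quay: the cheese, the ferret, the grain, the rabbit, the wolf]
11. Drover goes to the new quay with the pigeon.  [the old quay: the cat | the new quay: the cheese, the ferret, the grain, the pigeon, the rabbit, the wolf]
12. Drover goes back to the old quay alone.  [the old quay: the cat | the new quay: the cheese, the ferret, the grain, the pigeon, the rabbit, the wolf]
13. Drover goes to the new quay with the cat.  [the old quay: — | the new quay: the cat, the cheese, the ferret, the grain, the pigeon, the rabbit, the wolf]

13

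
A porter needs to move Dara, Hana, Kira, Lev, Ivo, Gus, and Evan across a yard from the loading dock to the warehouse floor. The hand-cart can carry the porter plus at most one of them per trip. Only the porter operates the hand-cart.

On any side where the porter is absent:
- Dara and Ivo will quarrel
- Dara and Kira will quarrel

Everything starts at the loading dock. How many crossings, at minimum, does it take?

15

Counting alone: the porter can take at most 1 across per trip to the warehouse floor, so moving all 7 needs at least 7 loaded trips out, with a return between consecutive ones — at least 13 crossings.
The safety rule pushes this higher. Following every safe sequence of crossings, the most of the 7 that can be at the warehouse floor as the hand-cart arrives there on crossing 13 is 6 — never all 7.
So no plan with fewer than 15 crossings exists, and this one achieves 15:
1. Porter goes to the warehouse floor with Dara.
2. Porter goes back to the loading dock alone.
3. Porter goes to the warehouse floor with Hana.
4. Porter goes back to the loading dock alone.
5. Porter goes to the warehouse floor with Kira.
6. Porter goes back to the loading dock with Dara.
7. Porter goes to the warehouse floor with Ivo.
8. Porter goes back to the loading dock alone.
9. Porter goes to the warehouse floor with Lev.
10. Porter goes back to the loading dock alone.
11. Porter goes to the warehouse floor with Gus.
12. Porter goes back to the loading dock alone.
13. Porter goes to the warehouse floor with Evan.
14. Porter goes back to the loading dock alone.
15. Porter goes to the warehouse floor with Dara.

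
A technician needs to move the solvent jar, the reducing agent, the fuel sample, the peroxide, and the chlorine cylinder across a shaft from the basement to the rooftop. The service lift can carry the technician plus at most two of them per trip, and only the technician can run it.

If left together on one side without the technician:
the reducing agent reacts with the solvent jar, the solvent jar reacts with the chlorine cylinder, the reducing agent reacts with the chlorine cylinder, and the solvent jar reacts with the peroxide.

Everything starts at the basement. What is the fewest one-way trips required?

7

Counting alone: the technician can take at most 2 across per trip to the rooftop, so moving all 5 needs at least 3 loaded trips out, with a return between consecutive ones — at least 5 crossings.
The safety rule pushes this higher. Following every safe sequence of crossings, the most of the 5 that can be at the rooftop as the service lift arrives there on crossing 5 is 4 — never all 5.
So no plan with fewer than 7 crossings exists, and this one achieves 7:
1. Technician goes to the rooftop with the reducing agent and the solvent jar.  [the basement: the chlorine cylinder, the fuel sample, the peroxide | the rooftop: the reducing agent, the solvent jar]
2. Technician goes back to the basement with the solvent jar.  [the basement: the chlorine cylinder, the fuel sample, the peroxide, the solvent jar | the rooftop: the reducing agent]
3. Technician goes to the rooftop with the fuel sample and the solvent jar.  [the basement: the chlorine cylinder, the peroxide | the rooftop: the fuel sample, the reducing agent, the solvent jar]
4. Technician goes back to the basement with the solvent jar.  [the basement: the chlorine cylinder, the peroxide, the solvent jar | the rooftop: the fuel sample, the reducing agent]
5. Technician goes to the rooftop with the peroxide and the solvent jar.  [the basement: the chlorine cylinder | the rooftop: the fuel sample, the peroxide, the reducing agent, the solvent jar]
6. Technician goes back to the basement with the solvent jar.  [the basement: the chlorine cylinder, the solvent jar | the rooftop: the fuel sample, the peroxide, the reducing agent]
7. Technician goes to the rooftop with the chlorine cylinder and the solvent jar.  [the basement: — | the rooftop: the chlorine cylinder, the fuel sample, the peroxide, the reducing agent, the solvent jar]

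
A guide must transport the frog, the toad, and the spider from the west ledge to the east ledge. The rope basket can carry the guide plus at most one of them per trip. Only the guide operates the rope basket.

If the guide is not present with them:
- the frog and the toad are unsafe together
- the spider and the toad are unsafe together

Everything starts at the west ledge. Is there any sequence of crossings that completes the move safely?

1. Guide goes to the east ledge with the toad.
2. Guide goes back to the west ledge alone.
3. Guide goes to the east ledge with the frog.
4. Guide goes back to the west ledge with the toad.
5. Guide goes to the east ledge with the spider.
6. Guide goes back to the west ledge alone.
7. Guide goes to the east ledge with the toad.

Yes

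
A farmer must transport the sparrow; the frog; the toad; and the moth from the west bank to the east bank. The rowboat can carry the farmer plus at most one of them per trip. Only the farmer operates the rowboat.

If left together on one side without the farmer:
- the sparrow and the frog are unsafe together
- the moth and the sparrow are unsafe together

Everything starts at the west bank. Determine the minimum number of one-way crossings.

9

Counting alone: the farmer can take at most 1 across per trip to the east bank, so moving all 4 needs at least 4 loaded trips out, with a return between consecutive ones — at least 7 crossings.
The safety rule pushes this higher. Following every safe sequence of crossings, the most of the 4 that can be at the east bank as the rowboat arrives there on crossing 7 is 3 — never all 4.
So no plan with fewer than 9 crossings exists, and this one achieves 9:
1. Farmer goes to the east bank with the sparrow.  [the west bank: the frog, the moth, the toad | the east bank: the sparrow]
2. Farmer goes back to the west bank alone.  [the west bank: the frog, the moth, the toad | the east bank: the sparrow]
3. Farmer goes to the east bank with the frog.  [the west bank: the moth, the toad | the east bank: the frog, the sparrow]
4. Farmer goes back to the west bank with the sparrow.  [the west bank: the moth, the sparrow, the toad | the east bank: the frog]
5. Farmer goes to the east bank with the moth.  [the west bank: the sparrow, the toad | the east bank: the frog, the moth]
6. Farmer goes back to the west bank alone.  [the west bank: the sparrow, the toad | the east bank: the frog, the moth]
7. Farmer goes to the east bank with the toad.  [the west bank: the sparrow | the east bank: the frog, the moth, the toad]
8. Farmer goes back to the west bank alone.  [the west bank: the sparrow | the east bank: the frog, the moth, the toad]
9. Farmer goes to the east bank with the sparrow.  [the west bank: — | the east bank: the frog, the moth, the sparrow, the toad]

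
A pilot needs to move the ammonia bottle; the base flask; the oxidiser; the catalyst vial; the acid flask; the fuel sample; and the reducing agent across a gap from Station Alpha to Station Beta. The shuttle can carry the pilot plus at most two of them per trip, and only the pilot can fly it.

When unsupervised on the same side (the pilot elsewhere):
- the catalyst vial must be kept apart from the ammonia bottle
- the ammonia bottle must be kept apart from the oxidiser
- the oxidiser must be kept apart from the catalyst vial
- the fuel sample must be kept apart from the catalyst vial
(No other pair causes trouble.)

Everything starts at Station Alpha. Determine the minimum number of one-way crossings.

Counting alone: the pilot can take at most 2 across per trip to Station Beta, so moving all 7 needs at least 4 loaded trips out, with a return between consecutive ones — at least 7 crossings.
The safety rule pushes this higher. Following every safe sequence of crossings, the most of the 7 that can be at Station Beta as the shuttle arrives there on crossings 7, 9 is 5, 6 respectively — never all 7.
So no plan with fewer than 11 crossings exists, and this one achieves 11:
1. Pilot goes to Station Beta with the ammonia bottle and the catalyst vial.
2. Pilot goes back to Station Alpha with the ammonia bottle.
3. Pilot goes to Station Beta with the ammonia bottle and the base flask.
4. Pilot goes back to Station Alpha with the ammonia bottle.
5. Pilot goes to Station Beta with the acid flask and the ammonia bottle.
6. Pilot goes back to Station Alpha with the ammonia bottle.
7. Pilot goes to Station Beta with the ammonia bottle and the fuel sample.
8. Pilot goes back to Station Alpha with the catalyst vial.
9. Pilot goes to Station Beta with the oxidiser and the reducing agent.
10. Pilot goes back to Station Alpha with the ammonia bottle.
11. Pilot goes to Station Beta with the ammonia bottle and the catalyst vial.

11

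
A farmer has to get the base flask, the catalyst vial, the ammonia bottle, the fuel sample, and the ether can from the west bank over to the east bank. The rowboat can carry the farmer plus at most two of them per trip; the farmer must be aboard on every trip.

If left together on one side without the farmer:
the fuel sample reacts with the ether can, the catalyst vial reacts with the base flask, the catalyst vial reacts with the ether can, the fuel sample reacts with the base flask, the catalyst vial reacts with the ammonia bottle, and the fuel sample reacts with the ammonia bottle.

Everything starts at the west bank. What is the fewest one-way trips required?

7

Counting alone: the farmer can take at most 2 across per trip to the east bank, so moving all 5 needs at least 3 loaded trips out, with a return between consecutive ones — at least 5 crossings.
The safety rule pushes this higher. Following every safe sequence of crossings, the most of the 5 that can be at the east bank as the rowboat arrives there on crossing 5 is 4 — never all 5.
So no plan with fewer than 7 crossings exists, and this one achieves 7:
1. Farmer goes to the east bank with the catalyst vial and the fuel sample.  [the west bank: the ammonia bottle, the base flask, the ether can | the east bank: the catalyst vial, the fuel sample]
2. Farmer goes back to the west bank alone.  [the west bank: the ammonia bottle, the base flask, the ether can | the east bank: the catalyst vial, the fuel sample]
3. Farmer goes to the east bank with the base flask.  [the west bank: the ammonia bottle, the ether can | the east bank: the base flask, the catalyst vial, the fuel sample]
4. Farmer goes back to the west bank with the catalyst vial and the fuel sample.  [the west bank: the ammonia bottle, the catalyst vial, the ether can, the fuel sample | the east bank: the base flask]
5. Farmer goes to the east bank with the ammonia bottle and the ether can.  [the west bank: the catalyst vial, the fuel sample | the east bank: the ammonia bottle, the base flask, the ether can]
6. Farmer goes back to the west bank alone.  [the west bank: the catalyst vial, the fuel sample | the east bank: the ammonia bottle, the base flask, the ether can]
7. Farmer goes to the east bank with the catalyst vial and the fuel sample.  [the west bank: — | the east bank: the ammonia bottle, the base flask, the catalyst vial, the ether can, the fuel sample]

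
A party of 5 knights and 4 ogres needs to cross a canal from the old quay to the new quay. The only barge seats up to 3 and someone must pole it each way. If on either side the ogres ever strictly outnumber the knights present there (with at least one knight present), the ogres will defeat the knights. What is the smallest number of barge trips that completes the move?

7

Counting alone: each trip to the new quay takes at most 3 across and each return brings at least 1 back, so after t trips out (and t−1 returns) at most 3t − (t−1) of the 9 are across; that first reaches 9 at t = 4, so at least 7 crossings are needed.
The plan below uses exactly 7 crossings, so it is optimal:
1. 3 ogres → the new quay.  (the old quay: 5K 1O; the new quay: 0K 3O)
2. 1 ogre ← the old quay.  (the old quay: 5K 2O; the new quay: 0K 2O)
3. 3 knights → the new quay.  (the old quay: 2K 2O; the new quay: 3K 2O)
4. 1 knight ← the old quay.  (the old quay: 3K 2O; the new quay: 2K 2O)
5. 2 knights and 1 ogre → the new quay.  (the old quay: 1K 1O; the new quay: 4K 3O)
6. 1 knight ← the old quay.  (the old quay: 2K 1O; the new quay: 3K 3O)
7. 2 knights and 1 ogre → the new quay.  (the old quay: 0K 0O; the new quay: 5K 4O)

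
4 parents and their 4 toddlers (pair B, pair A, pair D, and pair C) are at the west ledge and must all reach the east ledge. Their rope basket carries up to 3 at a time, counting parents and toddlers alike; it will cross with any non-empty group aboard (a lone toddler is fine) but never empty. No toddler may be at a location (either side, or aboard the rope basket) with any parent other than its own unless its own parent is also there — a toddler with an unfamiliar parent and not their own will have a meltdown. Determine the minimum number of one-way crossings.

9

Counting alone: each trip to the east ledge takes at most 3 across and each return brings at least 1 back, so after t trips out (and t−1 returns) at most 3t − (t−1) of the 8 are across; that first reaches 8 at t = 4, so at least 7 crossings are needed.
The safety rule pushes this higher. Following every safe sequence of crossings, the most of the 8 that can be at the east ledge as the rope basket arrives there on crossing 7 is 7 — never all 8.
So no plan with fewer than 9 crossings exists, and this one achieves 9:
1. parent B and toddler B cross → the east ledge.
2. parent B crosses ← the west ledge.
3. parent A, parent B, and toddler A cross → the east ledge.
4. parent B and toddler B cross ← the west ledge.
5. parent B, parent C, and parent D cross → the east ledge.
6. toddler A crosses ← the west ledge.
7. toddler A and toddler B cross → the east ledge.
8. toddler B crosses ← the west ledge.
9. toddler B, toddler C, and toddler D cross → the east ledge.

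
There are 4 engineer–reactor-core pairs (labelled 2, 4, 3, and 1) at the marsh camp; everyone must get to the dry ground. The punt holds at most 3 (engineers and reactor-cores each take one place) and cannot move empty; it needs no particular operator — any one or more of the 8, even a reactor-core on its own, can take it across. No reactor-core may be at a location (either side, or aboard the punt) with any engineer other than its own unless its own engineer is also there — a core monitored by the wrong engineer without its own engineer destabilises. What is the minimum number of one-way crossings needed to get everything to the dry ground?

9

Counting alone: each trip to the dry ground takes at most 3 across and each return brings at least 1 back, so after t trips out (and t−1 returns) at most 3t − (t−1) of the 8 are across; that first reaches 8 at t = 4, so at least 7 crossings are needed.
The safety rule pushes this higher. Following every safe sequence of crossings, the most of the 8 that can be at the dry ground as the punt arrives there on crossing 7 is 7 — never all 8.
So no plan with fewer than 9 crossings exists, and this one achieves 9:
1. engineer 2 and reactor-core 2 cross → the dry ground.
2. engineer 2 crosses ← the marsh camp.
3. engineer 2, engineer 4, and reactor-core 4 cross → the dry ground.
4. engineer 2 and reactor-core 2 cross ← the marsh camp.
5. engineer 1, engineer 2, and engineer 3 cross → the dry ground.
6. reactor-core 4 crosses ← the marsh camp.
7. reactor-core 2 and reactor-core 4 cross → the dry ground.
8. reactor-core 2 crosses ← the marsh camp.
9. reactor-core 1, reactor-core 2, and reactor-core 3 cross → the dry ground.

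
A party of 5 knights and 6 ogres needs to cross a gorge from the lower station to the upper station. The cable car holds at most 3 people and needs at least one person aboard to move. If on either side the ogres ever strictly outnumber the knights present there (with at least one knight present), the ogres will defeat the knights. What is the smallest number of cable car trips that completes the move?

The ogres already outnumber the knights at the lower station before anyone moves, so the starting position itself is disallowed.

impossible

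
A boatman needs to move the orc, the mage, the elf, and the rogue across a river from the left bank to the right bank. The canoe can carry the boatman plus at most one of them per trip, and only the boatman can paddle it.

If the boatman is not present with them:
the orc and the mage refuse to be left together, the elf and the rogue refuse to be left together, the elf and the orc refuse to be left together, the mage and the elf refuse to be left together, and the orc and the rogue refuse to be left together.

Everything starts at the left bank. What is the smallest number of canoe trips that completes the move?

Whatever the first load, the items left behind include a forbidden pair without the boatman. No opening move is safe, so no plan exists.

impossible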